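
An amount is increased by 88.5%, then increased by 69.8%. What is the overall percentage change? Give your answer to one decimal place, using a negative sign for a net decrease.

220.1%

An 88.5% increase multiplies by 1.885.
Then a 69.8% increase: 1.885 × 1.698 = 3.20073.
Overall factor 3.20073, i.e. 220.1%.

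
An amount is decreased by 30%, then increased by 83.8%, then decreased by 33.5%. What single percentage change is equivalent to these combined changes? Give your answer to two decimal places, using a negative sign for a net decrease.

The combined multiplier is 0.7 × 1.838 × 0.665 = 0.855589.
That corresponds to a decrease of 14.44%.

-14.44%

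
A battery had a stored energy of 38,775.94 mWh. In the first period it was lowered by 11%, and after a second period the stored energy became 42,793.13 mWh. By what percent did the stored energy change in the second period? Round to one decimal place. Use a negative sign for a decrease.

After the first period: 38,775.94 × 0.89 = 34510.5866.
Second-period multiplier: 42,793.13 ÷ 34510.5866 ≈ 1.24.
That is a change of 24.0%.

24.0%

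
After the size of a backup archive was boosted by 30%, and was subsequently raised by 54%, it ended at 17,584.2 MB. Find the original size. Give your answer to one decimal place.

The overall multiplier applied was 1.3 × 1.54 = 2.002.
So the original size was 17,584.2 ÷ 2.002 ≈ 8,783.3 MB.

8,783.3 MB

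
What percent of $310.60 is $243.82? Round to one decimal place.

78.5%

$243.82 ÷ $310.60 ≈ 78.5%.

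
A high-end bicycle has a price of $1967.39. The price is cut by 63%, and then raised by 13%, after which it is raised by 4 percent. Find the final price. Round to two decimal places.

$855.47

Each change multiplies by a factor: 0.37 × 1.13 × 1.04 = 0.434824.
$1967.39 × 0.434824 = $855.46838936 ≈ $855.47.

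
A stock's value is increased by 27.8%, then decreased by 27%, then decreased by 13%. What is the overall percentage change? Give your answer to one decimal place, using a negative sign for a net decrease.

A 27.8% increase multiplies by 1.278.
Then a 27% decrease: 1.278 × 0.73 = 0.93294.
Then a 13% decrease: 0.93294 × 0.87 = 0.8116578.
Overall factor 0.8116578, i.e. -18.8%.

-18.8%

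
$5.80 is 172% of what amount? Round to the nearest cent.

$5.80 ÷ 1.72 ≈ $3.37.

$3.37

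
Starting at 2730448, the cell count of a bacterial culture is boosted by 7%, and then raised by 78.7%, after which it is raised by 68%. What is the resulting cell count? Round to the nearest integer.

7% increase: 2730448 × 1.07 = 2921579.36.
Apply the 78.7% increase: 2921579.36 × 1.787 = 5220862.31632.
68% increase: 5220862.31632 × 1.68 = 8771048.6914176 ≈ 8771049.

8771049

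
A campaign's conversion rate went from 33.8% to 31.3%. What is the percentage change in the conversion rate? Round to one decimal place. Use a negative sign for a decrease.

The change is 31.3 − 33.8 = -2.5 percentage points.
Relative to the original 33.8%, that is -2.5 ÷ 33.8 ≈ -7.4%.

-7.4%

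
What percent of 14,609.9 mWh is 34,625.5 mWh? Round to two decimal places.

237.00%

34,625.5 mWh ÷ 14,609.9 mWh ≈ 237.00%.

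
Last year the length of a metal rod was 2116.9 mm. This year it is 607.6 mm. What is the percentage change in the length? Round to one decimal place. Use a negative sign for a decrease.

-71.3%

Change: 607.6 − 2116.9 = -1509.3.
Relative to the original: -1509.3 ÷ 2116.9 ≈ -71.3%.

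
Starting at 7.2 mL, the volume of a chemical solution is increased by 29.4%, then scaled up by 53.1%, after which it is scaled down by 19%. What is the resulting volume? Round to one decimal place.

11.6 mL

Apply the 29.4% increase: 7.2 × 1.294 = 9.3168.
53.1% increase: 9.3168 × 1.531 = 14.2640208.
19% decrease: 14.2640208 × 0.81 = 11.553856848 ≈ 11.6.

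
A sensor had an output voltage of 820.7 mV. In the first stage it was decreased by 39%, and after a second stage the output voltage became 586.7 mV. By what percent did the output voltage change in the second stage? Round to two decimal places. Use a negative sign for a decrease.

After the first stage: 820.7 × 0.61 = 500.627.
Second-stage multiplier: 586.7 ÷ 500.627 ≈ 1.17193.
That is a change of 17.19%.

17.19%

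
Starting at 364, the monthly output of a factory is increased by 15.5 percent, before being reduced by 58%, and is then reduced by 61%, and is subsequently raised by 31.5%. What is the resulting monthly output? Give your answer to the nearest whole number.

91

Apply the 15.5% increase: 364 × 1.155 = 420.42.
Apply the 58% decrease: 420.42 × 0.42 = 176.5764.
61% decrease: 176.5764 × 0.39 = 68.864796.
31.5% increase: 68.864796 × 1.315 = 90.55720674 ≈ 91.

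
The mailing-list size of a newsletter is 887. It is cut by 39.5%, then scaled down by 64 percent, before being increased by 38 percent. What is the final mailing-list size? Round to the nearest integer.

39.5% decrease: 887 × 0.605 = 536.635.
64% decrease: 536.635 × 0.36 = 193.1886.
Apply the 38% increase: 193.1886 × 1.38 = 266.600268 ≈ 267.

267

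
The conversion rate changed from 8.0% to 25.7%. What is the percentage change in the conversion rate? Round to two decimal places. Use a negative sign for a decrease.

221.25%

The change is 25.7 − 8.0 = 17.7 percentage points.
Relative to the original 8.0%, that is 17.7 ÷ 8.0 = 221.25%.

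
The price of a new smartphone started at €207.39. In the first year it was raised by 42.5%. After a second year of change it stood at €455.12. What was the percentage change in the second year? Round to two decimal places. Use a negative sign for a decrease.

After the first year: €207.39 × 1.425 = €295.53075.
Second-year multiplier: €455.12 ÷ €295.53075 ≈ 1.540009.
That is a change of 54.00%.

54.00%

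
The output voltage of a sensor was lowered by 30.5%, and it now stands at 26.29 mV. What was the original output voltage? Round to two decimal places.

The overall multiplier applied was 0.695.
So the original output voltage was 26.29 ÷ 0.695 ≈ 37.83 mV.

37.83 mV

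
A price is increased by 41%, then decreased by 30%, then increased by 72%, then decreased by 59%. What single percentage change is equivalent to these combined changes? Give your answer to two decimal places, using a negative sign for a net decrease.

-30.40%

A 41% increase multiplies by 1.41.
Then a 30% decrease: 1.41 × 0.7 = 0.987.
Then a 72% increase: 0.987 × 1.72 = 1.69764.
Then a 59% decrease: 1.69764 × 0.41 = 0.6960324.
Overall factor 0.6960324, i.e. -30.40%.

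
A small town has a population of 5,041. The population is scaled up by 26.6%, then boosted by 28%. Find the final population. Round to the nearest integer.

8,169

Each change multiplies by a factor: 1.266 × 1.28 = 1.62048.
5,041 × 1.62048 = 8168.83968 ≈ 8,169.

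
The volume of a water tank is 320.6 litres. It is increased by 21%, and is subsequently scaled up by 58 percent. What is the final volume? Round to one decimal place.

612.9 litres

Each change multiplies by a factor: 1.21 × 1.58 = 1.9118.
320.6 × 1.9118 = 612.92308 ≈ 612.9.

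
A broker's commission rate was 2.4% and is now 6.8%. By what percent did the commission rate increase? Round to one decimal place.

The change is 6.8 − 2.4 = 4.4 percentage points.
Relative to the original 2.4%, that is 4.4 ÷ 2.4 ≈ 183.3%.
So the commission rate rose by 183.3%.

183.3%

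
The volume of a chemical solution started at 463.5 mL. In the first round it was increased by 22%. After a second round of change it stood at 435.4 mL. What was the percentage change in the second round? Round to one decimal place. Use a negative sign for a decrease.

After the first round: 463.5 × 1.22 = 565.47.
Second-round multiplier: 435.4 ÷ 565.47 ≈ 0.76998.
That is a change of -23.0%.

-23.0%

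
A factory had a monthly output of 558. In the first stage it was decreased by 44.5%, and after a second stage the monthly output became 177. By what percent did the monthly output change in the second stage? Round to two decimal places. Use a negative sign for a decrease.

-42.85%

After the first stage: 558 × 0.555 = 309.69.
Second-stage multiplier: 177 ÷ 309.69 ≈ 0.571539.
That is a change of -42.85%.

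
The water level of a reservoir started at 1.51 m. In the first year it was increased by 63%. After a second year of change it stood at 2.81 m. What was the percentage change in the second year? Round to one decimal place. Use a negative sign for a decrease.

After the first year: 1.51 × 1.63 = 2.4613.
Second-year multiplier: 2.81 ÷ 2.4613 ≈ 1.14167.
That is a change of 14.2%.

14.2%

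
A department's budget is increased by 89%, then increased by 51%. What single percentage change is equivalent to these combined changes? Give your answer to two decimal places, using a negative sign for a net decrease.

An 89% increase multiplies by 1.89.
Then a 51% increase: 1.89 × 1.51 = 2.8539.
Overall factor 2.8539, i.e. 185.39%.

185.39%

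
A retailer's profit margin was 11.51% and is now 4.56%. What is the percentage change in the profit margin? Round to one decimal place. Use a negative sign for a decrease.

The change is 4.56 − 11.51 = -6.95 percentage points.
Relative to the original 11.51%, that is -6.95 ÷ 11.51 ≈ -60.4%.

-60.4%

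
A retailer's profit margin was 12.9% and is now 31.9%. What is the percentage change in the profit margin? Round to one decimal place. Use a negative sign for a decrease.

147.3%

The change is 31.9 − 12.9 = 19.0 percentage points.
Relative to the original 12.9%, that is 19.0 ÷ 12.9 ≈ 147.3%.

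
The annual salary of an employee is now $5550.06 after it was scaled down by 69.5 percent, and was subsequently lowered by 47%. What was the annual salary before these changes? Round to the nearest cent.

$34333.81

Undoing the 47% decrease: $5550.06 ÷ 0.53 ≈ $10471.811321.
Undoing the 69.5% decrease: $10471.811321 ÷ 0.305 ≈ $34333.81.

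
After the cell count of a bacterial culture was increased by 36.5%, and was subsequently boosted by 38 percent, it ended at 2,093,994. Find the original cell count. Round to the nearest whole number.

1,111,639

The overall multiplier applied was 1.365 × 1.38 = 1.8837.
So the original cell count was 2,093,994 ÷ 1.8837 ≈ 1,111,639.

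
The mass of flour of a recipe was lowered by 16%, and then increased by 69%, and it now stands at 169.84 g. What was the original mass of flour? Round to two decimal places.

119.64 g

Undoing the 69% increase: 169.84 ÷ 1.69 ≈ 100.497041.
Undoing the 16% decrease: 100.497041 ÷ 0.84 ≈ 119.64 g.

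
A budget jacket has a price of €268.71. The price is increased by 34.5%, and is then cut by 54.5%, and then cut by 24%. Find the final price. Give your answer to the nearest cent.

34.5% increase: €268.71 × 1.345 = €361.41495.
After the 54.5% decrease: €361.41495 × 0.455 = €164.44380225.
24% decrease: €164.44380225 × 0.76 = €124.97728971 ≈ €124.98.

€124.98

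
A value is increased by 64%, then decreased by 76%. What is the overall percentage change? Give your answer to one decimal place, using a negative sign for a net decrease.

The combined multiplier is 1.64 × 0.24 = 0.3936.
That corresponds to a decrease of 60.6%.

-60.6%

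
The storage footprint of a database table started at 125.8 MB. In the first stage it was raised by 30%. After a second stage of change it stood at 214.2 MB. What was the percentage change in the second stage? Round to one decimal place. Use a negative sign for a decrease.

After the first stage: 125.8 × 1.3 = 163.54.
Second-stage multiplier: 214.2 ÷ 163.54 ≈ 1.30977.
That is a change of 31.0%.

31.0%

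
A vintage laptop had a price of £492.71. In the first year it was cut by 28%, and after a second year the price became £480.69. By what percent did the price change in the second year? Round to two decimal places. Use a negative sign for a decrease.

35.50%

After the first year: £492.71 × 0.72 = £354.7512.
Second-year multiplier: £480.69 ÷ £354.7512 ≈ 1.355006.
That is a change of 35.50%.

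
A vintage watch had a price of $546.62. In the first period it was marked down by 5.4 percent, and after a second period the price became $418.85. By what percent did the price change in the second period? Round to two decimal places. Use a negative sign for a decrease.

After the first period: $546.62 × 0.946 = $517.10252.
Second-period multiplier: $418.85 ÷ $517.10252 ≈ 0.809994.
That is a change of -19.00%.

-19.00%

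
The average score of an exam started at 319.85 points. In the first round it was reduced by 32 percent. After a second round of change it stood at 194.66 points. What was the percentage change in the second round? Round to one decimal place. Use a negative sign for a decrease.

After the first round: 319.85 × 0.68 = 217.498.
Second-round multiplier: 194.66 ÷ 217.498 ≈ 0.895.
That is a change of -10.5%.

-10.5%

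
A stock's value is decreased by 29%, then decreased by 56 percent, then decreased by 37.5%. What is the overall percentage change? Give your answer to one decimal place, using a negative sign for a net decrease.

-80.5%

The combined multiplier is 0.71 × 0.44 × 0.625 = 0.19525.
That corresponds to a decrease of 80.5%.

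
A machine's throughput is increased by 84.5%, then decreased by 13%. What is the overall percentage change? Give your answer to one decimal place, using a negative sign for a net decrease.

60.5%

An 84.5% increase multiplies by 1.845.
Then a 13% decrease: 1.845 × 0.87 = 1.60515.
Overall factor 1.60515, i.e. 60.5%.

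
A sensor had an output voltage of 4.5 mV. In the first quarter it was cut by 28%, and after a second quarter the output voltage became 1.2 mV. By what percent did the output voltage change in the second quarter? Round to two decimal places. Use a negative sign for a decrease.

After the first quarter: 4.5 × 0.72 = 3.24.
Second-quarter multiplier: 1.2 ÷ 3.24 ≈ 0.37037.
That is a change of -62.96%.

-62.96%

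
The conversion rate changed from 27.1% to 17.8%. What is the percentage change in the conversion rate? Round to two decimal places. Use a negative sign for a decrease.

-34.32%

The change is 17.8 − 27.1 = -9.3 percentage points.
Relative to the original 27.1%, that is -9.3 ÷ 27.1 ≈ -34.32%.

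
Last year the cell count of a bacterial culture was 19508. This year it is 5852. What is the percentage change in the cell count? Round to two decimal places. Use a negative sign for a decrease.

-70.00%

Change: 5852 − 19508 = -13656.
Relative to the original: -13656 ÷ 19508 ≈ -70.00%.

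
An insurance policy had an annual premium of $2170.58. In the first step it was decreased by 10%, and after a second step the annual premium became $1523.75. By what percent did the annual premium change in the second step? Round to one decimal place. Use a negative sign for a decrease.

After the first step: $2170.58 × 0.9 = $1953.522.
Second-step multiplier: $1523.75 ÷ $1953.522 ≈ 0.78.
That is a change of -22.0%.

-22.0%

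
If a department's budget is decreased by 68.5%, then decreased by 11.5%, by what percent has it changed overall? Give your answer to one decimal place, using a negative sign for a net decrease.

-72.1%

The combined multiplier is 0.315 × 0.885 = 0.278775.
That corresponds to a decrease of 72.1%.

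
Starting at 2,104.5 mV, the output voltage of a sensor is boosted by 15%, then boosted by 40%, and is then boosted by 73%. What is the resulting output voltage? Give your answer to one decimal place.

After the 15% increase: 2,104.5 × 1.15 = 2420.175.
Apply the 40% increase: 2420.175 × 1.4 = 3388.245.
Apply the 73% increase: 3388.245 × 1.73 = 5861.66385 ≈ 5,861.7.

5,861.7 mV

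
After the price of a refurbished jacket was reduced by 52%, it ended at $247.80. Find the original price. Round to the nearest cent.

The overall multiplier applied was 0.48.
So the original price was $247.80 ÷ 0.48 = $516.25.

$516.25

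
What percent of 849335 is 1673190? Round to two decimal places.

1673190 ÷ 849335 ≈ 197.00%.

197.00%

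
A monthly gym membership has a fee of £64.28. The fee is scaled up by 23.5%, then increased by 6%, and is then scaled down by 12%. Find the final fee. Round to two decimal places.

Each change multiplies by a factor: 1.235 × 1.06 × 0.88 = 1.152008.
£64.28 × 1.152008 = £74.05107424 ≈ £74.05.

£74.05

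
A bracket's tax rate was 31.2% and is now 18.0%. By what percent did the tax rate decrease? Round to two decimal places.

The change is 18.0 − 31.2 = -13.2 percentage points.
Relative to the original 31.2%, that is -13.2 ÷ 31.2 ≈ -42.31%.
So the tax rate fell by 42.31%.

42.31%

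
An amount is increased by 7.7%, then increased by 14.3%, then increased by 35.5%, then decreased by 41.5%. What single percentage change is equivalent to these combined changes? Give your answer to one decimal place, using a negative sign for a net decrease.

-2.4%

The combined multiplier is 1.077 × 1.143 × 1.355 × 0.585 = 0.975791644425.
That corresponds to a decrease of 2.4%.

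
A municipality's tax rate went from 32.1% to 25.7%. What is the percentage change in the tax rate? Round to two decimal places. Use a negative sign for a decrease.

The change is 25.7 − 32.1 = -6.4 percentage points.
Relative to the original 32.1%, that is -6.4 ÷ 32.1 ≈ -19.94%.

-19.94%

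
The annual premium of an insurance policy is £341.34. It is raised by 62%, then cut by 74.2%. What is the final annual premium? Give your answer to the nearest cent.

£142.67

62% increase: £341.34 × 1.62 = £552.9708.
74.2% decrease: £552.9708 × 0.258 = £142.6664664 ≈ £142.67.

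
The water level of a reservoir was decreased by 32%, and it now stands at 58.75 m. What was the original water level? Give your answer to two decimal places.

86.40 m

The overall multiplier applied was 0.68.
So the original water level was 58.75 ÷ 0.68 ≈ 86.40 m.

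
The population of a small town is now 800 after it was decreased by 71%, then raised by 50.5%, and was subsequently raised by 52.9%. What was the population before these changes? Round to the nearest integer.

1,199

The overall multiplier applied was 0.29 × 1.505 × 1.529 = 0.66733205.
So the original population was 800 ÷ 0.66733205 ≈ 1,199.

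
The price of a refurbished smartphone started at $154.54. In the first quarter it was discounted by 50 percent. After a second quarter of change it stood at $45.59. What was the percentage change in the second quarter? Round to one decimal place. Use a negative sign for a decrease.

-41.0%

After the first quarter: $154.54 × 0.5 = $77.27.
Second-quarter multiplier: $45.59 ÷ $77.27 ≈ 0.59001.
That is a change of -41.0%.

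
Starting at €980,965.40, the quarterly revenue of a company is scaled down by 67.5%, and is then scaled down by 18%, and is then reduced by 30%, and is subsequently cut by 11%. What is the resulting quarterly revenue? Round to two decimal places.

Each change multiplies by a factor: 0.325 × 0.82 × 0.7 × 0.89 = 0.1660295.
€980,965.40 × 0.1660295 = €162869.1948793 ≈ €162,869.19.

€162,869.19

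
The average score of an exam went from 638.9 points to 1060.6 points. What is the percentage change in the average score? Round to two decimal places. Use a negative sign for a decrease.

66.00%

Change: 1060.6 − 638.9 = 421.7.
Relative to the original: 421.7 ÷ 638.9 ≈ 66.00%.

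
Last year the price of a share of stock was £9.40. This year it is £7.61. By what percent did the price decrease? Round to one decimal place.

19.0%

Change: £7.61 − £9.40 = -£1.79.
Relative to the original: -£1.79 ÷ £9.40 ≈ -19.0%.
So the price decreased by 19.0%.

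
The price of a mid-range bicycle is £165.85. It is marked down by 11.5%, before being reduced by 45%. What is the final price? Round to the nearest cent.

Each change multiplies by a factor: 0.885 × 0.55 = 0.48675.
£165.85 × 0.48675 = £80.7274875 ≈ £80.73.

£80.73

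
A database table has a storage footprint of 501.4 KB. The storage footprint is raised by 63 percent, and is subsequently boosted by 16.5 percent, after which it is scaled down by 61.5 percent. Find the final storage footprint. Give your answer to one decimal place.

366.6 KB

63% increase: 501.4 × 1.63 = 817.282.
Apply the 16.5% increase: 817.282 × 1.165 = 952.13353.
After the 61.5% decrease: 952.13353 × 0.385 = 366.57140905 ≈ 366.6.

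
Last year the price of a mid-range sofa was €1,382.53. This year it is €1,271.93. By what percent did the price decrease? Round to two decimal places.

8.00%

Change: €1,271.93 − €1,382.53 = -€110.60.
Relative to the original: -€110.60 ÷ €1,382.53 ≈ -8.00%.
So the price decreased by 8.00%.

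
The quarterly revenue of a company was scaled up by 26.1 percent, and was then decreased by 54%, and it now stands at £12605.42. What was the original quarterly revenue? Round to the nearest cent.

The overall multiplier applied was 1.261 × 0.46 = 0.58006.
So the original quarterly revenue was £12605.42 ÷ 0.58006 ≈ £21731.23.

£21731.23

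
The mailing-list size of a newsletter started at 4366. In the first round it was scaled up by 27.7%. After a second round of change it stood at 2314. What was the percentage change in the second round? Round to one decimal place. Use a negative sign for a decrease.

After the first round: 4366 × 1.277 = 5575.382.
Second-round multiplier: 2314 ÷ 5575.382 ≈ 0.41504.
That is a change of -58.5%.

-58.5%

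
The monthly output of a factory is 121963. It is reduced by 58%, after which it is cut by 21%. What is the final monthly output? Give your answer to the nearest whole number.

40467

After the 58% decrease: 121963 × 0.42 = 51224.46.
After the 21% decrease: 51224.46 × 0.79 = 40467.3234 ≈ 40467.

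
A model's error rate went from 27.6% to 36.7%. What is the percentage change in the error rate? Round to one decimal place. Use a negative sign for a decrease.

33.0%

The change is 36.7 − 27.6 = 9.1 percentage points.
Relative to the original 27.6%, that is 9.1 ÷ 27.6 ≈ 33.0%.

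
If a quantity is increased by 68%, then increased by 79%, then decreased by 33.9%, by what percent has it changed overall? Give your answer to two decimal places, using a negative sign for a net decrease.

98.78%

A 68% increase multiplies by 1.68.
Then a 79% increase: 1.68 × 1.79 = 3.0072.
Then a 33.9% decrease: 3.0072 × 0.661 = 1.9877592.
Overall factor 1.9877592, i.e. 98.78%.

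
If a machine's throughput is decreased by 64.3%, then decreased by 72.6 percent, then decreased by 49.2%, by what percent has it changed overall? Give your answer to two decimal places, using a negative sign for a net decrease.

-95.03%

A 64.3% decrease multiplies by 0.357.
Then a 72.6% decrease: 0.357 × 0.274 = 0.097818.
Then a 49.2% decrease: 0.097818 × 0.508 = 0.049691544.
Overall factor 0.049691544, i.e. -95.03%.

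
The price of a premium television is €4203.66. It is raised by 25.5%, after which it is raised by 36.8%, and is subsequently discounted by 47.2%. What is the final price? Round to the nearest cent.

Each change multiplies by a factor: 1.255 × 1.368 × 0.528 = 0.90649152.
€4203.66 × 0.90649152 = €3810.5821429632 ≈ €3810.58.

€3810.58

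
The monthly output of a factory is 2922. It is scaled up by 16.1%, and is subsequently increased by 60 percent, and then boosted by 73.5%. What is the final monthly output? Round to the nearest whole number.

After the 16.1% increase: 2922 × 1.161 = 3392.442.
After the 60% increase: 3392.442 × 1.6 = 5427.9072.
73.5% increase: 5427.9072 × 1.735 = 9417.418992 ≈ 9417.

9417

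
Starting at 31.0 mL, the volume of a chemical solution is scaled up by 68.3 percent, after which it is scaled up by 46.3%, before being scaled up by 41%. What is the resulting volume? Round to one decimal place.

Apply the 68.3% increase: 31.0 × 1.683 = 52.173.
46.3% increase: 52.173 × 1.463 = 76.329099.
41% increase: 76.329099 × 1.41 = 107.62402959 ≈ 107.6.

107.6 mL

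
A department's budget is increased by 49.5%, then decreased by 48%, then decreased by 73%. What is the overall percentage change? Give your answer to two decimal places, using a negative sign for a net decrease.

-79.01%

The combined multiplier is 1.495 × 0.52 × 0.27 = 0.209898.
That corresponds to a decrease of 79.01%.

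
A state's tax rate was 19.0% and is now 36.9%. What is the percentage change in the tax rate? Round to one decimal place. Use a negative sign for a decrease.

The change is 36.9 − 19.0 = 17.9 percentage points.
Relative to the original 19.0%, that is 17.9 ÷ 19.0 ≈ 94.2%.

94.2%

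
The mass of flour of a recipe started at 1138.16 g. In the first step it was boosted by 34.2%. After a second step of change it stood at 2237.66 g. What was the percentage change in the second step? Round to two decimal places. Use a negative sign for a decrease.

46.50%

After the first step: 1138.16 × 1.342 = 1527.41072.
Second-step multiplier: 2237.66 ÷ 1527.41072 ≈ 1.465002.
That is a change of 46.50%.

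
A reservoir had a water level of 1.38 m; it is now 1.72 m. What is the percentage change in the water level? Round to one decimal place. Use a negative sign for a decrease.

Change: 1.72 − 1.38 = 0.34.
Relative to the original: 0.34 ÷ 1.38 ≈ 24.6%.

24.6%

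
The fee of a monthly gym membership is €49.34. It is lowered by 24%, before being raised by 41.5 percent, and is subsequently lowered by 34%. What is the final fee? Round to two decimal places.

€35.02

Each change multiplies by a factor: 0.76 × 1.415 × 0.66 = 0.709764.
€49.34 × 0.709764 = €35.01975576 ≈ €35.02.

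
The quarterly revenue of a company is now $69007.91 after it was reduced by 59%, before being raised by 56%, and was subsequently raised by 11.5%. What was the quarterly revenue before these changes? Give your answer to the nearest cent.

$96764.39

The overall multiplier applied was 0.41 × 1.56 × 1.115 = 0.713154.
So the original quarterly revenue was $69007.91 ÷ 0.713154 ≈ $96764.39.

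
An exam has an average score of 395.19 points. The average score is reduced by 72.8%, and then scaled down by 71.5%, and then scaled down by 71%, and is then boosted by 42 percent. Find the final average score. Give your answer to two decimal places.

72.8% decrease: 395.19 × 0.272 = 107.49168.
Apply the 71.5% decrease: 107.49168 × 0.285 = 30.6351288.
71% decrease: 30.6351288 × 0.29 = 8.884187352.
42% increase: 8.884187352 × 1.42 = 12.61554603984 ≈ 12.62.

12.62 points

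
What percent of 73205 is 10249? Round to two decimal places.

14.00%

10249 ÷ 73205 ≈ 14.00%.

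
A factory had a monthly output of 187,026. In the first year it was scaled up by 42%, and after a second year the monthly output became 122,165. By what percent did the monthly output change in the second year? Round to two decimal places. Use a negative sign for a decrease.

After the first year: 187,026 × 1.42 = 265576.92.
Second-year multiplier: 122,165 ÷ 265576.92 ≈ 0.459999.
That is a change of -54.00%.

-54.00%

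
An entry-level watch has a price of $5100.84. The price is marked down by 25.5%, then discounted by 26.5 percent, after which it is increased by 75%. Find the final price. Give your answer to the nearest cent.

$4887.91

Each change multiplies by a factor: 0.745 × 0.735 × 1.75 = 0.95825625.
$5100.84 × 0.95825625 = $4887.91181025 ≈ $4887.91.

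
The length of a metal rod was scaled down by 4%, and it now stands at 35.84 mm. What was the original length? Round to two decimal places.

37.33 mm

The overall multiplier applied was 0.96.
So the original length was 35.84 ÷ 0.96 ≈ 37.33 mm.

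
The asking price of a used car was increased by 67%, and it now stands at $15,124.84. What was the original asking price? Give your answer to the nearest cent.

The overall multiplier applied was 1.67.
So the original asking price was $15,124.84 ÷ 1.67 ≈ $9,056.79.

$9,056.79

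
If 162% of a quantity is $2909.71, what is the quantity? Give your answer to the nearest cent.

$1796.12

$2909.71 ÷ 1.62 ≈ $1796.12.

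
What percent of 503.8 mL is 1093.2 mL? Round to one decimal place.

1093.2 mL ÷ 503.8 mL ≈ 217.0%.

217.0%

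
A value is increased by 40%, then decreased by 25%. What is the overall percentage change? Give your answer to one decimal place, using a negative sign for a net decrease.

5.0%

The combined multiplier is 1.4 × 0.75 = 1.05.
That corresponds to an increase of 5.0%.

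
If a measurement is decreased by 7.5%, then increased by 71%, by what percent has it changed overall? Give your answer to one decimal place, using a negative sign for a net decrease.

The combined multiplier is 0.925 × 1.71 = 1.58175.
That corresponds to an increase of 58.2%.

58.2%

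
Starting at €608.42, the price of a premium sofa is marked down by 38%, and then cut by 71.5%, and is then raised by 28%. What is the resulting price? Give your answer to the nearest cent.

€137.61

Each change multiplies by a factor: 0.62 × 0.285 × 1.28 = 0.226176.
€608.42 × 0.226176 = €137.61000192 ≈ €137.61.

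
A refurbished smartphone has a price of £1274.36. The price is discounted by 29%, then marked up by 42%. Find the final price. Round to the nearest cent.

Each change multiplies by a factor: 0.71 × 1.42 = 1.0082.
£1274.36 × 1.0082 = £1284.809752 ≈ £1284.81.

£1284.81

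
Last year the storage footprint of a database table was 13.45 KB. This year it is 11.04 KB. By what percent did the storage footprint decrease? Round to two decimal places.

17.92%

Change: 11.04 − 13.45 = -2.41.
Relative to the original: -2.41 ÷ 13.45 ≈ -17.92%.
So the storage footprint decreased by 17.92%.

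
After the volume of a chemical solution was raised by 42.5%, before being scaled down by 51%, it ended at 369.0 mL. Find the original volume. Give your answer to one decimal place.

Undoing the 51% decrease: 369.0 ÷ 0.49 ≈ 753.061224.
Undoing the 42.5% increase: 753.061224 ÷ 1.425 ≈ 528.5 mL.

528.5 mL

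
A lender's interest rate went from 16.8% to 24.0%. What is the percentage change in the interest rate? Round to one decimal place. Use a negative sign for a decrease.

The change is 24.0 − 16.8 = 7.2 percentage points.
Relative to the original 16.8%, that is 7.2 ÷ 16.8 ≈ 42.9%.

42.9%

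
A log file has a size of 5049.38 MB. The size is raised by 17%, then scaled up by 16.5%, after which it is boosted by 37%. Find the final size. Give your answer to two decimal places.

Each change multiplies by a factor: 1.17 × 1.165 × 1.37 = 1.8673785.
5049.38 × 1.8673785 = 9429.10365033 ≈ 9429.10.

9429.10 MB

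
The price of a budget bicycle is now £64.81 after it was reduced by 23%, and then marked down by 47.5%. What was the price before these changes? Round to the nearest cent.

£160.32

Undoing the 47.5% decrease: £64.81 ÷ 0.525 ≈ £123.447619.
Undoing the 23% decrease: £123.447619 ÷ 0.77 ≈ £160.32.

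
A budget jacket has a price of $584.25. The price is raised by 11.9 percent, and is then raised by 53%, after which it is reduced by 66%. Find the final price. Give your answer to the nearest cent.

$340.09

Each change multiplies by a factor: 1.119 × 1.53 × 0.34 = 0.5821038.
$584.25 × 0.5821038 = $340.09414515 ≈ $340.09.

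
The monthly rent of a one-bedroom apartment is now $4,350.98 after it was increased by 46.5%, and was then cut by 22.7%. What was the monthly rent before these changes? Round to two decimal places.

$3,842.11

Undoing the 22.7% decrease: $4,350.98 ÷ 0.773 ≈ $5628.693402.
Undoing the 46.5% increase: $5628.693402 ÷ 1.465 ≈ $3,842.11.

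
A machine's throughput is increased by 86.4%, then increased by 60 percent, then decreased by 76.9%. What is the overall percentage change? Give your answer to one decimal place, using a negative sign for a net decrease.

-31.1%

An 86.4% increase multiplies by 1.864.
Then a 60% increase: 1.864 × 1.6 = 2.9824.
Then a 76.9% decrease: 2.9824 × 0.231 = 0.6889344.
Overall factor 0.6889344, i.e. -31.1%.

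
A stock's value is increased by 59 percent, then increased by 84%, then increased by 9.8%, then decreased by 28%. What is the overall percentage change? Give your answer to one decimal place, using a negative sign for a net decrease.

A 59% increase multiplies by 1.59.
Then an 84% increase: 1.59 × 1.84 = 2.9256.
Then a 9.8% increase: 2.9256 × 1.098 = 3.2123088.
Then a 28% decrease: 3.2123088 × 0.72 = 2.312862336.
Overall factor 2.312862336, i.e. 131.3%.

131.3%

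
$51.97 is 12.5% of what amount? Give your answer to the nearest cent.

$415.76

$51.97 ÷ 0.125 = $415.76.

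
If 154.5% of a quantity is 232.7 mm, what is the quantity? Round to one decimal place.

232.7 mm ÷ 1.545 ≈ 150.6 mm.

150.6 mm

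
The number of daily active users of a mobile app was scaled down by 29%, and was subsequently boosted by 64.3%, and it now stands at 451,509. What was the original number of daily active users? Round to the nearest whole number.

387,053

The overall multiplier applied was 0.71 × 1.643 = 1.16653.
So the original number of daily active users was 451,509 ÷ 1.16653 ≈ 387,053.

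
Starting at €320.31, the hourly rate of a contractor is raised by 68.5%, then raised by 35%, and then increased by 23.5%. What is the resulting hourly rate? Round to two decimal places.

€899.85

Each change multiplies by a factor: 1.685 × 1.35 × 1.235 = 2.80931625.
€320.31 × 2.80931625 = €899.8520880375 ≈ €899.85.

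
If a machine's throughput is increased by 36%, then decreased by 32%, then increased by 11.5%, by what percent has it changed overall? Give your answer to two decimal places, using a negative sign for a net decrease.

The combined multiplier is 1.36 × 0.68 × 1.115 = 1.031152.
That corresponds to an increase of 3.12%.

3.12%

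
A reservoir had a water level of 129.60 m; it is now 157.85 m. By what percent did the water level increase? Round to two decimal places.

21.80%

Change: 157.85 − 129.60 = 28.25.
Relative to the original: 28.25 ÷ 129.60 ≈ 21.80%.
So the water level increased by 21.80%.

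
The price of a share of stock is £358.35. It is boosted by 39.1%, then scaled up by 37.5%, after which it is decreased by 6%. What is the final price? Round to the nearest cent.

£644.27

Each change multiplies by a factor: 1.391 × 1.375 × 0.94 = 1.7978675.
£358.35 × 1.7978675 = £644.265818625 ≈ £644.27.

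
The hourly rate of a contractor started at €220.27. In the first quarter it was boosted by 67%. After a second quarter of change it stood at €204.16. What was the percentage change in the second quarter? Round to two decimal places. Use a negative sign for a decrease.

-44.50%

After the first quarter: €220.27 × 1.67 = €367.8509.
Second-quarter multiplier: €204.16 ÷ €367.8509 ≈ 0.555007.
That is a change of -44.50%.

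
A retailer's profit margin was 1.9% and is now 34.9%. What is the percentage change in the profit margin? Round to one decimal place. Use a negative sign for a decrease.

1736.8%

The change is 34.9 − 1.9 = 33.0 percentage points.
Relative to the original 1.9%, that is 33.0 ÷ 1.9 ≈ 1736.8%.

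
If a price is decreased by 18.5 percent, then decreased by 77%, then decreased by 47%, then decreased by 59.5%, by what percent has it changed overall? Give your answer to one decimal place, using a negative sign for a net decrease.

-96.0%

An 18.5% decrease multiplies by 0.815.
Then a 77% decrease: 0.815 × 0.23 = 0.18745.
Then a 47% decrease: 0.18745 × 0.53 = 0.0993485.
Then a 59.5% decrease: 0.0993485 × 0.405 = 0.0402361425.
Overall factor 0.0402361425, i.e. -96.0%.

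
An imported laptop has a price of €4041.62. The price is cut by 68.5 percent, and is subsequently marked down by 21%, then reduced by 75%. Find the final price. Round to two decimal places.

€251.44

Apply the 68.5% decrease: €4041.62 × 0.315 = €1273.1103.
21% decrease: €1273.1103 × 0.79 = €1005.757137.
75% decrease: €1005.757137 × 0.25 = €251.43928425 ≈ €251.44.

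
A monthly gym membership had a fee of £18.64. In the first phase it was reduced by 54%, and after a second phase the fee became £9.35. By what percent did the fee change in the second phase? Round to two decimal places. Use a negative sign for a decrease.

9.05%

After the first phase: £18.64 × 0.46 = £8.5744.
Second-phase multiplier: £9.35 ÷ £8.5744 ≈ 1.090455.
That is a change of 9.05%.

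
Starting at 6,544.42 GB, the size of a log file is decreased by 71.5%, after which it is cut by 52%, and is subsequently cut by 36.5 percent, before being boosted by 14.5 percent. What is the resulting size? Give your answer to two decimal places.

Each change multiplies by a factor: 0.285 × 0.48 × 0.635 × 1.145 = 0.09946386.
6,544.42 × 0.09946386 = 650.9332746612 ≈ 650.93.

650.93 GB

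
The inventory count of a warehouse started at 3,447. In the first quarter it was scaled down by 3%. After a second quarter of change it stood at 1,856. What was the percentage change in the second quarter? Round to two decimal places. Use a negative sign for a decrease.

After the first quarter: 3,447 × 0.97 = 3343.59.
Second-quarter multiplier: 1,856 ÷ 3343.59 ≈ 0.555092.
That is a change of -44.49%.

-44.49%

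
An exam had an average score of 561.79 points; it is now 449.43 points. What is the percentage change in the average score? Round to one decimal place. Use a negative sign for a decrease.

-20.0%

Change: 449.43 − 561.79 = -112.36.
Relative to the original: -112.36 ÷ 561.79 ≈ -20.0%.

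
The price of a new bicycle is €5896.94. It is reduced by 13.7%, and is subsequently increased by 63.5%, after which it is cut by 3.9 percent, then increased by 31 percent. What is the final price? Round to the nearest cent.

€10474.90

After the 13.7% decrease: €5896.94 × 0.863 = €5089.05922.
After the 63.5% increase: €5089.05922 × 1.635 = €8320.6118247.
3.9% decrease: €8320.6118247 × 0.961 = €7996.1079635367.
After the 31% increase: €7996.1079635367 × 1.31 = €10474.901432233077 ≈ €10474.90.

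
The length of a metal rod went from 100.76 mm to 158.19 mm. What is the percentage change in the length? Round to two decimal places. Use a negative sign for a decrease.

57.00%

Change: 158.19 − 100.76 = 57.43.
Relative to the original: 57.43 ÷ 100.76 ≈ 57.00%.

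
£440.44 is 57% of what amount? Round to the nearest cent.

£772.70

£440.44 ÷ 0.57 ≈ £772.70.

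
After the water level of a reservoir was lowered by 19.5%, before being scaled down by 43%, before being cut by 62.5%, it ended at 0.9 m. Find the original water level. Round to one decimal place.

5.2 m

Undoing the 62.5% decrease: 0.9 ÷ 0.375 = 2.4.
Undoing the 43% decrease: 2.4 ÷ 0.57 ≈ 4.210526.
Undoing the 19.5% decrease: 4.210526 ÷ 0.805 ≈ 5.2 m.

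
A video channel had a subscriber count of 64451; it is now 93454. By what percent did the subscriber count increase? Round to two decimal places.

Change: 93454 − 64451 = 29003.
Relative to the original: 29003 ÷ 64451 ≈ 45.00%.
So the subscriber count increased by 45.00%.

45.00%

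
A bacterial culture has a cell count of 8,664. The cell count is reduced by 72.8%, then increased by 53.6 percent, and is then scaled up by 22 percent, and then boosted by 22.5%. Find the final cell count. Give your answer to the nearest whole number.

5,410

Each change multiplies by a factor: 0.272 × 1.536 × 1.22 × 1.225 = 0.624390144.
8,664 × 0.624390144 = 5409.716207616 ≈ 5,410.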